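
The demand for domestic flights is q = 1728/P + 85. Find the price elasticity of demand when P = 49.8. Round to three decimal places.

At P = 49.8, q = 119.6988.
dq/dP = −1728/P² = −0.6968.
Point elasticity E = (dq/dP)·(P/q) = -0.6968 × 49.8/119.6988 ≈ -0.290.
|E| < 1, so demand is inelastic at this price.

-0.290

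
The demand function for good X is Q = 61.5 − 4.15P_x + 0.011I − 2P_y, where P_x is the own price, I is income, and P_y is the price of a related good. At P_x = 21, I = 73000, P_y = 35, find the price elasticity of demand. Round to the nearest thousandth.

Evaluating quantity at (P_x, I, P_y) gives Q = 61.5 − 4.15(21) + 0.011(73000) − 2(35) = 61.5 − 87.15 + 803 − 70 = 707.35.
∂Q/∂P_x = −4.15, so E_p = (−4.15)·(21/707.35) ≈ -0.123.
|E_p| < 1: demand is inelastic.

-0.123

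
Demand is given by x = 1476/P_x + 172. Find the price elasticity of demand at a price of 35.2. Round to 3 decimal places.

-0.196

At P_x = 35.2, x = 213.9318.
dx/dP_x = −1476/P_x² = −1.1912.
Point elasticity E = (dx/dP_x)·(P_x/x) = -1.1912 × 35.2/213.9318 ≈ -0.196.
|E| < 1, so demand is inelastic at this price.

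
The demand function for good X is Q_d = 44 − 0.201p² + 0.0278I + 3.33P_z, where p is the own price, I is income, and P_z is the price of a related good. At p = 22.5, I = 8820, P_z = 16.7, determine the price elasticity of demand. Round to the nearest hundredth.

-0.84

Evaluating quantity at (p, I, P_z) gives Q_d = 44 − 0.201(22.5)² + 0.0278(8820) + 3.33(16.7) = 44 − 101.7563 + 245.196 + 55.611 = 243.0508.
∂Q_d/∂p = −2·0.201·p = -9.045, so E_p = -9.045·(22.5/243.0508) ≈ -0.84.
|E_p| < 1: demand is inelastic.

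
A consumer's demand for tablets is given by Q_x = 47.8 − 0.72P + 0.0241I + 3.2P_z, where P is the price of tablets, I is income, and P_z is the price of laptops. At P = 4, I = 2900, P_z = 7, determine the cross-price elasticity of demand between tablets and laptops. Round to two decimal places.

Evaluating quantity at (P, I, P_z) gives Q_x = 47.8 − 0.72(4) + 0.0241(2900) + 3.2(7) = 47.8 − 2.88 + 69.89 + 22.4 = 137.21.
∂Q_x/∂P_z = +3.2, so E_xy = 3.2·(7/137.21) ≈ 0.16.
E_xy > 0: the goods are substitutes.

0.16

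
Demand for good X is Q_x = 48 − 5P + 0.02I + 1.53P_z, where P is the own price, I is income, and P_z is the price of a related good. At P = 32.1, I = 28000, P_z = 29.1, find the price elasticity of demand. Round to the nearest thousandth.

At the given point, Q_x = 48 − 5(32.1) + 0.02(28000) + 1.53(29.1) = 48 − 160.5 + 560 + 44.523 = 492.023.
∂Q_x/∂P = −5, so E_p = (−5)·(32.1/492.023) ≈ -0.326.
|E_p| < 1: demand is inelastic.

-0.326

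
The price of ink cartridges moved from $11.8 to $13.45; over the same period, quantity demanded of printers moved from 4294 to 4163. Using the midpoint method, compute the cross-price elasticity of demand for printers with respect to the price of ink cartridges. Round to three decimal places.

%ΔQ_x = (4163 − 4294)/[(4294+4163)/2] = -131/4228.5 ≈ -0.0310.
%ΔP_y = (13.45 − 11.8)/[(11.8+13.45)/2] ≈ 0.1307.
E_xy = -0.0310/0.1307 ≈ -0.237.
E_xy < 0, so printers and ink cartridges are complements.

-0.237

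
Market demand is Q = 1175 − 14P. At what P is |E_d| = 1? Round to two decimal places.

For linear demand Q = a − bP, E = −bP/(a − bP). |E| = 1 ⇒ bP = a − bP ⇒ P = a/(2b).
P = 1175/(2·14) ≈ 41.96.

41.96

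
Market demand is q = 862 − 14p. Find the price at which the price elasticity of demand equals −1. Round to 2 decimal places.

30.79

For linear demand q = a − bp, E = −bp/(a − bp). |E| = 1 ⇒ bp = a − bp ⇒ p = a/(2b).
p = 862/(2·14) ≈ 30.79.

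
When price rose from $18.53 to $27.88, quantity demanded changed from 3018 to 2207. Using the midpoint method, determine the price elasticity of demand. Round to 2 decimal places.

-0.77

%ΔQ = (2207 − 3018)/[(3018 + 2207)/2] = -811/2612.5 ≈ -0.3104.
%Δp = (27.88 − 18.53)/[(18.53 + 27.88)/2] = 9.35/23.205 ≈ 0.4029.
Arc elasticity E = %ΔQ/%Δp ≈ -0.3104/0.4029 ≈ -0.77.
|E| < 1: demand is inelastic over this range.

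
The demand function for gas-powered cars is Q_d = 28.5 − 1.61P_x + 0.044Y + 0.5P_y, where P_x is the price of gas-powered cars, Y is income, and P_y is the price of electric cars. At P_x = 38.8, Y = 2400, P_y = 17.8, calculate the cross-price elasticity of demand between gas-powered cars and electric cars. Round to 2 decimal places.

0.11

First evaluate Q_d: 28.5 − 1.61(38.8) + 0.044(2400) + 0.5(17.8) = 28.5 − 62.468 + 105.6 + 8.9 = 80.532.
∂Q_d/∂P_y = +0.5, so E_xy = 0.5·(17.8/80.532) ≈ 0.11.
E_xy > 0: the goods are substitutes.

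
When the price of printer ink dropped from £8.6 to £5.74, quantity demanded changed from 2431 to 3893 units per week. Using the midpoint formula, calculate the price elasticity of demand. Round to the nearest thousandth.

%Δq = (3893 − 2431)/[(2431 + 3893)/2] = 1462/3162 ≈ 0.4624.
%ΔP = (5.74 − 8.6)/[(8.6 + 5.74)/2] = -2.86/7.17 ≈ -0.3989.
Arc elasticity E = %Δq/%ΔP ≈ 0.4624/-0.3989 ≈ -1.159.
|E| > 1: demand is elastic over this range.

-1.159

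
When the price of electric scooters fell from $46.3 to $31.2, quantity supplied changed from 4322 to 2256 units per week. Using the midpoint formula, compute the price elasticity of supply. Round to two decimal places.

1.61

%Δq = (2256 − 4322)/[(4322 + 2256)/2] = -2066/3289 ≈ -0.6282.
%ΔP = (31.2 − 46.3)/[(46.3 + 31.2)/2] = -15.1/38.75 ≈ -0.3897.
Arc elasticity E = %Δq/%ΔP ≈ -0.6282/-0.3897 ≈ 1.61.
|E| > 1: supply is elastic over this range.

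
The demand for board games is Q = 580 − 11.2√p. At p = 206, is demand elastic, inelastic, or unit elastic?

At p = 206, Q = 419.2498.
dQ/dp = −11.2/(2√p) = −11.2/(2·14.3527).
Point elasticity E = (dQ/dp)·(p/Q) = -0.3902 × 206/419.2498 ≈ -0.192.
|E| ≈ 0.192 < 1, so demand is inelastic.

inelastic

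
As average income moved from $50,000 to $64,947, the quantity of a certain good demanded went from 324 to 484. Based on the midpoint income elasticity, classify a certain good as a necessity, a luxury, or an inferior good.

luxury

%ΔQ = (484 − 324)/[(324+484)/2] = 160/404 ≈ 0.3960.
%ΔY = (64,947 − 50,000)/[(50,000+64,947)/2] = 14947/57473.5 ≈ 0.2601.
E_I = %ΔQ/%ΔY ≈ 1.523.
E_I > 1: normal good (luxury).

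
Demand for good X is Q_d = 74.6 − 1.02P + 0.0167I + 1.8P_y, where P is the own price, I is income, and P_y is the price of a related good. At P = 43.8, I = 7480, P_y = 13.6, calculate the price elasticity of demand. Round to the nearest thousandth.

-0.249

At the given point, Q_d = 74.6 − 1.02(43.8) + 0.0167(7480) + 1.8(13.6) = 74.6 − 44.676 + 124.916 + 24.48 = 179.32.
∂Q_d/∂P = −1.02, so E_p = (−1.02)·(43.8/179.32) ≈ -0.249.
|E_p| < 1: demand is inelastic.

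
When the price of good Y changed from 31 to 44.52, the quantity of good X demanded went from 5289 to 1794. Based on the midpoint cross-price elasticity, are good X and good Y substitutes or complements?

%ΔQ_x = (1794 − 5289)/[(5289+1794)/2] = -3495/3541.5 ≈ -0.9869.
%ΔP_y = (44.52 − 31)/[(31+44.52)/2] ≈ 0.3581.
E_xy = -0.9869/0.3581 ≈ -2.756.
E_xy < 0, so the goods are complements.

complements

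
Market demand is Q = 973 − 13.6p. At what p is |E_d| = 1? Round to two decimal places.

35.77

For linear demand Q = a − bp, E = −bp/(a − bp). |E| = 1 ⇒ bp = a − bp ⇒ p = a/(2b).
p = 973/(2·13.6) ≈ 35.77.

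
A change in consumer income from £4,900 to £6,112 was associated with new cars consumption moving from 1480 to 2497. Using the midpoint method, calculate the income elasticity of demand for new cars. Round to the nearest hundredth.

2.32

%ΔQ = (2497 − 1480)/[(1480+2497)/2] = 1017/1988.5 ≈ 0.5114.
%ΔI = (6,112 − 4,900)/[(4,900+6,112)/2] = 1212/5506 ≈ 0.2201.
E_I = %ΔQ/%ΔI ≈ 2.32.
E_I > 1: normal good (luxury).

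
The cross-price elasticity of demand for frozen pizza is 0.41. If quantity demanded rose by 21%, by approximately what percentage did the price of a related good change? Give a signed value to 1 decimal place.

%ΔQ ≈ E × %ΔP_y ⇒ %ΔP_y = %ΔQ / E = (21%)/(0.41) ≈ 51.2%.

51.2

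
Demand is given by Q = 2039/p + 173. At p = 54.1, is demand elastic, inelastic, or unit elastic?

At p = 54.1, Q = 210.6895.
dQ/dp = −2039/p² = −0.6967.
Point elasticity E = (dQ/dp)·(p/Q) = -0.6967 × 54.1/210.6895 ≈ -0.179.
|E| ≈ 0.179 < 1, so demand is inelastic.

inelastic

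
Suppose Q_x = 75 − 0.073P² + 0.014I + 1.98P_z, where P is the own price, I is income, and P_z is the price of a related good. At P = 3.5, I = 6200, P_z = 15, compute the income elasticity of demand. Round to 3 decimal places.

First evaluate Q_x: 75 − 0.073(3.5)² + 0.014(6200) + 1.98(15) = 75 − 0.8943 + 86.8 + 29.7 = 190.6058.
∂Q_x/∂I = +0.014, so E_I = 0.014·(6200/190.6058) ≈ 0.455.
E_I ∈ (0,1): normal good (necessity).

0.455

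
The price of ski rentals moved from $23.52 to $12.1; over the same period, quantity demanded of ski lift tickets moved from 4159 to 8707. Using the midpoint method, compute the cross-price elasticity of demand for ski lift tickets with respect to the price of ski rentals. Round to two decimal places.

-1.10

%ΔQ_x = (8707 − 4159)/[(4159+8707)/2] = 4548/6433 ≈ 0.7070.
%ΔP_y = (12.1 − 23.52)/[(23.52+12.1)/2] ≈ -0.6412.
E_xy = 0.7070/-0.6412 ≈ -1.10.
E_xy < 0, so ski lift tickets and ski rentals are complements.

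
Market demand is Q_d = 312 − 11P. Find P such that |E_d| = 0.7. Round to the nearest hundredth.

Set −bP/(a − bP) = −0.7 ⇒ bP = 0.7(a − bP) ⇒ bP(1+0.7) = 0.7·a.
P = 0.7·312/(11·1.7) ≈ 11.68.

11.68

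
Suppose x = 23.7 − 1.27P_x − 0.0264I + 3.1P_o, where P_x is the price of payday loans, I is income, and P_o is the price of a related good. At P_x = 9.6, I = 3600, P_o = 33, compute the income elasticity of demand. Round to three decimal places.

-5.064

Substituting, x = 23.7 − 1.27(9.6) − 0.0264(3600) + 3.1(33) = 23.7 − 12.192 − 95.04 + 102.3 = 18.768.
∂x/∂I = −0.0264, so E_I = -0.0264·(3600/18.768) ≈ -5.064.
E_I < 0: inferior good.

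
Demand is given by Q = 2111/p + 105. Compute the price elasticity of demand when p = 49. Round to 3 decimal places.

At p = 49, Q = 148.0816.
dQ/dp = −2111/p² = −0.8792.
Point elasticity E = (dQ/dp)·(p/Q) = -0.8792 × 49/148.0816 ≈ -0.291.
|E| < 1, so demand is inelastic at this price.

-0.291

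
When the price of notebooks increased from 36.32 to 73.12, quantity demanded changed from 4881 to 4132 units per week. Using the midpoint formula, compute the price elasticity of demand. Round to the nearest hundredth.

-0.25

%Δq = (4132 − 4881)/[(4881 + 4132)/2] = -749/4506.5 ≈ -0.1662.
%Δp = (73.12 − 36.32)/[(36.32 + 73.12)/2] = 36.8/54.72 ≈ 0.6725.
Arc elasticity E = %Δq/%Δp ≈ -0.1662/0.6725 ≈ -0.25.
|E| < 1: demand is inelastic over this range.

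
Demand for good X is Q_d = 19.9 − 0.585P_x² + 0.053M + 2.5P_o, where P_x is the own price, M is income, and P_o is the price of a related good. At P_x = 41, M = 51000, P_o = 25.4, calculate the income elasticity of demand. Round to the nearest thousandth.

Substituting, Q_d = 19.9 − 0.585(41)² + 0.053(51000) + 2.5(25.4) = 19.9 − 983.385 + 2703 + 63.5 = 1803.015.
∂Q_d/∂M = +0.053, so E_I = 0.053·(51000/1803.015) ≈ 1.499.
E_I > 1: normal good (luxury).

1.499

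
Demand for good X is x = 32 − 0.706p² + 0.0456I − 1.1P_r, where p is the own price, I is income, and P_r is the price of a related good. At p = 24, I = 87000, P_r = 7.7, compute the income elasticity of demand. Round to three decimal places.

1.107

Substituting, x = 32 − 0.706(24)² + 0.0456(87000) − 1.1(7.7) = 32 − 406.656 + 3967.2 − 8.47 = 3584.074.
∂x/∂I = +0.0456, so E_I = 0.0456·(87000/3584.074) ≈ 1.107.
E_I > 1: normal good (luxury).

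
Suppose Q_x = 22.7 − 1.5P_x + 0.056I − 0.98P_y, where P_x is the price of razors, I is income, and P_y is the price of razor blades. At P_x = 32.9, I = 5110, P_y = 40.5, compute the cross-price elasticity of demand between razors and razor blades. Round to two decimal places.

-0.18

Q_x = 22.7 − 1.5(32.9) + 0.056(5110) − 0.98(40.5) = 22.7 − 49.35 + 286.16 − 39.69 = 219.82.
∂Q_x/∂P_y = −0.98, so E_xy = -0.98·(40.5/219.82) ≈ -0.18.
E_xy < 0: the goods are complements.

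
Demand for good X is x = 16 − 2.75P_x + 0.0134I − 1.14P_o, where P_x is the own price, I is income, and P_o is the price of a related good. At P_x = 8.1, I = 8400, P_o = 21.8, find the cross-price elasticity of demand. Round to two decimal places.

-0.31

x = 16 − 2.75(8.1) + 0.0134(8400) − 1.14(21.8) = 16 − 22.275 + 112.56 − 24.852 = 81.433.
∂x/∂P_o = −1.14, so E_xy = -1.14·(21.8/81.433) ≈ -0.31.
E_xy < 0: the goods are complements.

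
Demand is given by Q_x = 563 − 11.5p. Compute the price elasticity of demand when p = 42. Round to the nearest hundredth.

At p = 42, Q_x = 80.
dQ_x/dp = −11.5.
Point elasticity E = (dQ_x/dp)·(p/Q_x) = -11.5 × 42/80 ≈ -6.04.
|E| > 1, so demand is elastic at this price.

-6.04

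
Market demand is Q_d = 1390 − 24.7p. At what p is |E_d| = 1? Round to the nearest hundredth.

28.14

For linear demand Q_d = a − bp, E = −bp/(a − bp). |E| = 1 ⇒ bp = a − bp ⇒ p = a/(2b).
p = 1390/(2·24.7) ≈ 28.14.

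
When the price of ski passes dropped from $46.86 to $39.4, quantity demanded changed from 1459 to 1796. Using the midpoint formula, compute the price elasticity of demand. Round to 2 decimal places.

-1.20

%Δq = (1796 − 1459)/[(1459 + 1796)/2] = 337/1627.5 ≈ 0.2071.
%Δp = (39.4 − 46.86)/[(46.86 + 39.4)/2] = -7.46/43.13 ≈ -0.1730.
Arc elasticity E = %Δq/%Δp ≈ 0.2071/-0.1730 ≈ -1.20.
|E| > 1: demand is elastic over this range.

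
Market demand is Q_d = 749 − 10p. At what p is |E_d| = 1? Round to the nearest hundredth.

37.45

For linear demand Q_d = a − bp, E = −bp/(a − bp). |E| = 1 ⇒ bp = a − bp ⇒ p = a/(2b).
p = 749/(2·10) = 37.45.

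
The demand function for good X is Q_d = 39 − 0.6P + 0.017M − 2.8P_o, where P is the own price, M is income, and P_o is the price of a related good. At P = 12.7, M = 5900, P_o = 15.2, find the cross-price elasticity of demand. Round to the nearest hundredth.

-0.48

At the given point, Q_d = 39 − 0.6(12.7) + 0.017(5900) − 2.8(15.2) = 39 − 7.62 + 100.3 − 42.56 = 89.12.
∂Q_d/∂P_o = −2.8, so E_xy = -2.8·(15.2/89.12) ≈ -0.48.
E_xy < 0: the goods are complements.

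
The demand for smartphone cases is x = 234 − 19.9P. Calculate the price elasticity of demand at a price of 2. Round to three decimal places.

-0.205

At P = 2, x = 194.2.
dx/dP = −19.9.
Point elasticity E = (dx/dP)·(P/x) = -19.9 × 2/194.2 ≈ -0.205.
|E| < 1, so demand is inelastic at this price.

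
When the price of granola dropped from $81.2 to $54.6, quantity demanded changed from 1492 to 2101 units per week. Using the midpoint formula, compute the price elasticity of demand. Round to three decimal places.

-0.865

%Δq = (2101 − 1492)/[(1492 + 2101)/2] = 609/1796.5 ≈ 0.3390.
%Δp = (54.6 − 81.2)/[(81.2 + 54.6)/2] = -26.6/67.9 ≈ -0.3918.
Arc elasticity E = %Δq/%Δp ≈ 0.3390/-0.3918 ≈ -0.865.
|E| < 1: demand is inelastic over this range.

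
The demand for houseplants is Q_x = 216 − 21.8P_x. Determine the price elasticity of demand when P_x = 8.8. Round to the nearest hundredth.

-7.94

At P_x = 8.8, Q_x = 24.16.
dQ_x/dP_x = −21.8.
Point elasticity E = (dQ_x/dP_x)·(P_x/Q_x) = -21.8 × 8.8/24.16 ≈ -7.94.
|E| > 1, so demand is elastic at this price.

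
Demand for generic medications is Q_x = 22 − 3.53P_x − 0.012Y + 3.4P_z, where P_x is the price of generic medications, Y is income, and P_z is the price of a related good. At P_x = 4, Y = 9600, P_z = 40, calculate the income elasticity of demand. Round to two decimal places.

-4.02

Evaluating quantity at (P_x, Y, P_z) gives Q_x = 22 − 3.53(4) − 0.012(9600) + 3.4(40) = 22 − 14.12 − 115.2 + 136 = 28.68.
∂Q_x/∂Y = −0.012, so E_I = -0.012·(9600/28.68) ≈ -4.02.
E_I < 0: inferior good.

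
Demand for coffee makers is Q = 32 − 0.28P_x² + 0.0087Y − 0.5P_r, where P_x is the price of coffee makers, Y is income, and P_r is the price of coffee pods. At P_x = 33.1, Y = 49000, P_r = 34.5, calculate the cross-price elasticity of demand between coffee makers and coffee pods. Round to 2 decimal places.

-0.13

Evaluating quantity at (P_x, Y, P_r) gives Q = 32 − 0.28(33.1)² + 0.0087(49000) − 0.5(34.5) = 32 − 306.7708 + 426.3 − 17.25 = 134.2792.
∂Q/∂P_r = −0.5, so E_xy = -0.5·(34.5/134.2792) ≈ -0.13.
E_xy < 0: the goods are complements.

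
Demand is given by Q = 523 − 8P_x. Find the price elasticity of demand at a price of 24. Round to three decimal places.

At P_x = 24, Q = 331.
dQ/dP_x = −8.
Point elasticity E = (dQ/dP_x)·(P_x/Q) = -8 × 24/331 ≈ -0.580.
|E| < 1, so demand is inelastic at this price.

-0.580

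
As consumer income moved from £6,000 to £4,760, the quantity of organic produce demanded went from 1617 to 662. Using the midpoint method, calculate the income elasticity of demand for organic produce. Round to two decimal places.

%ΔQ = (662 − 1617)/[(1617+662)/2] = -955/1139.5 ≈ -0.8381.
%ΔM = (4,760 − 6,000)/[(6,000+4,760)/2] = -1240/5380 ≈ -0.2305.
E_I = %ΔQ/%ΔM ≈ 3.64.
E_I > 1: normal good (luxury).

3.64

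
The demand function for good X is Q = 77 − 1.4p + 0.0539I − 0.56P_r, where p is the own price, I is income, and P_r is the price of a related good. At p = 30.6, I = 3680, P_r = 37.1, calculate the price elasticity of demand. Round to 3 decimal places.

Substituting, Q = 77 − 1.4(30.6) + 0.0539(3680) − 0.56(37.1) = 77 − 42.84 + 198.352 − 20.776 = 211.736.
∂Q/∂p = −1.4, so E_p = (−1.4)·(30.6/211.736) ≈ -0.202.
|E_p| < 1: demand is inelastic.

-0.202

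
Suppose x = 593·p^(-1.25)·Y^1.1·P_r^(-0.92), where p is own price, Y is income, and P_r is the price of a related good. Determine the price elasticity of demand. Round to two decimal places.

For a Cobb–Douglas (constant-elasticity) form x = A·p^α·…, the elasticity with respect to p equals the exponent α at every point.
Here the exponent on p is -1.25, so the price elasticity of demand is -1.25.

-1.25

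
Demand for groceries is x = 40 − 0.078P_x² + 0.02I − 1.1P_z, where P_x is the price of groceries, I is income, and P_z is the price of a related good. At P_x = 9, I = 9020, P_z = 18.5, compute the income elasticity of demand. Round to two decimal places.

At the given point, x = 40 − 0.078(9)² + 0.02(9020) − 1.1(18.5) = 40 − 6.318 + 180.4 − 20.35 = 193.732.
∂x/∂I = +0.02, so E_I = 0.02·(9020/193.732) ≈ 0.93.
E_I ∈ (0,1): normal good (necessity).

0.93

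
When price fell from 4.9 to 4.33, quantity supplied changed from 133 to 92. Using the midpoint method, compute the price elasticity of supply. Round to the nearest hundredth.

%Δq = (92 − 133)/[(133 + 92)/2] = -41/112.5 ≈ -0.3644.
%ΔP = (4.33 − 4.9)/[(4.9 + 4.33)/2] = -0.57/4.615 ≈ -0.1235.
Arc elasticity E = %Δq/%ΔP ≈ -0.3644/-0.1235 ≈ 2.95.
|E| > 1: supply is elastic over this range.

2.95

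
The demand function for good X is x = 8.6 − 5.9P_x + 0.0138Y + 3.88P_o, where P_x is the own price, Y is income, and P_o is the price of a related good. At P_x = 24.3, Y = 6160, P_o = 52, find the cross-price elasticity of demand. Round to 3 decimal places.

1.327

At the given point, x = 8.6 − 5.9(24.3) + 0.0138(6160) + 3.88(52) = 8.6 − 143.37 + 85.008 + 201.76 = 151.998.
∂x/∂P_o = +3.88, so E_xy = 3.88·(52/151.998) ≈ 1.327.
E_xy > 0: the goods are substitutes.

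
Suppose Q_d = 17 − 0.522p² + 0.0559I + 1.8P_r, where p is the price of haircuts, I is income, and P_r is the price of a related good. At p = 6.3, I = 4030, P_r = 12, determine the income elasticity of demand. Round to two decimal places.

0.93

First evaluate Q_d: 17 − 0.522(6.3)² + 0.0559(4030) + 1.8(12) = 17 − 20.7182 + 225.277 + 21.6 = 243.1588.
∂Q_d/∂I = +0.0559, so E_I = 0.0559·(4030/243.1588) ≈ 0.93.
E_I ∈ (0,1): normal good (necessity).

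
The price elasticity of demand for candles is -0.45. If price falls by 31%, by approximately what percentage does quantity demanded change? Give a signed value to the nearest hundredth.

13.95

%ΔQ ≈ E × %ΔP = (-0.45) × (-31%) = 13.95%.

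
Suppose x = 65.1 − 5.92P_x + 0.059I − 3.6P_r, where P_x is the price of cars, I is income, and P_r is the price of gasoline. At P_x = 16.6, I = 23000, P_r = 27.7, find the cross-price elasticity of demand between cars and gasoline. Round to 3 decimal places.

At the given point, x = 65.1 − 5.92(16.6) + 0.059(23000) − 3.6(27.7) = 65.1 − 98.272 + 1357 − 99.72 = 1224.108.
∂x/∂P_r = −3.6, so E_xy = -3.6·(27.7/1224.108) ≈ -0.081.
E_xy < 0: the goods are complements.

-0.081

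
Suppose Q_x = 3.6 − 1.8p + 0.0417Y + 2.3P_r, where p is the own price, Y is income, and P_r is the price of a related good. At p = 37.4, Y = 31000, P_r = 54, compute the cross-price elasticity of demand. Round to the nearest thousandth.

Q_x = 3.6 − 1.8(37.4) + 0.0417(31000) + 2.3(54) = 3.6 − 67.32 + 1292.7 + 124.2 = 1353.18.
∂Q_x/∂P_r = +2.3, so E_xy = 2.3·(54/1353.18) ≈ 0.092.
E_xy > 0: the goods are substitutes.

0.092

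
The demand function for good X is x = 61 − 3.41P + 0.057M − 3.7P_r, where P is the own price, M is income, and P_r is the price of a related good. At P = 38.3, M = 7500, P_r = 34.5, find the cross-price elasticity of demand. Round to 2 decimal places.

x = 61 − 3.41(38.3) + 0.057(7500) − 3.7(34.5) = 61 − 130.603 + 427.5 − 127.65 = 230.247.
∂x/∂P_r = −3.7, so E_xy = -3.7·(34.5/230.247) ≈ -0.55.
E_xy < 0: the goods are complements.

-0.55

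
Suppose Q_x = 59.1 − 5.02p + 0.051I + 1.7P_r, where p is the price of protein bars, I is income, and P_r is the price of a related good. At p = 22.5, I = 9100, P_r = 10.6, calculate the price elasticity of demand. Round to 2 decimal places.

Q_x = 59.1 − 5.02(22.5) + 0.051(9100) + 1.7(10.6) = 59.1 − 112.95 + 464.1 + 18.02 = 428.27.
∂Q_x/∂p = −5.02, so E_p = (−5.02)·(22.5/428.27) ≈ -0.26.
|E_p| < 1: demand is inelastic.

-0.26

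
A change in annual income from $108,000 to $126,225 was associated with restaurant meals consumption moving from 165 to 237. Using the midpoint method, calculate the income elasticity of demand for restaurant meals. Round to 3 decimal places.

%ΔQ = (237 − 165)/[(165+237)/2] = 72/201 ≈ 0.3582.
%ΔI = (126,225 − 108,000)/[(108,000+126,225)/2] = 18225/117112.5 ≈ 0.1556.
E_I = %ΔQ/%ΔI ≈ 2.302.
E_I > 1: normal good (luxury).

2.302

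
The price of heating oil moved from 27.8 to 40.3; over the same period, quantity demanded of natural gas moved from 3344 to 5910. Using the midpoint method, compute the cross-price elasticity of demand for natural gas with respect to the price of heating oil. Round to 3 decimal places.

%ΔQ_x = (5910 − 3344)/[(3344+5910)/2] = 2566/4627 ≈ 0.5546.
%ΔP_y = (40.3 − 27.8)/[(27.8+40.3)/2] ≈ 0.3671.
E_xy = 0.5546/0.3671 ≈ 1.511.
E_xy > 0, so natural gas and heating oil are substitutes.

1.511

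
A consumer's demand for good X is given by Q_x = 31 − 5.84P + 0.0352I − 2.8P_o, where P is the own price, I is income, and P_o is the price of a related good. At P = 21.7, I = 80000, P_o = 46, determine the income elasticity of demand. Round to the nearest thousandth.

1.087

Q_x = 31 − 5.84(21.7) + 0.0352(80000) − 2.8(46) = 31 − 126.728 + 2816 − 128.8 = 2591.472.
∂Q_x/∂I = +0.0352, so E_I = 0.0352·(80000/2591.472) ≈ 1.087.
E_I > 1: normal good (luxury).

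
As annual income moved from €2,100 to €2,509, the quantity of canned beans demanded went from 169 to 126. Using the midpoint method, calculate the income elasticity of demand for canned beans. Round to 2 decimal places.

-1.64

%ΔQ = (126 − 169)/[(169+126)/2] = -43/147.5 ≈ -0.2915.
%ΔI = (2,509 − 2,100)/[(2,100+2,509)/2] = 409/2304.5 ≈ 0.1775.
E_I = %ΔQ/%ΔI ≈ -1.64.
E_I < 0: inferior good.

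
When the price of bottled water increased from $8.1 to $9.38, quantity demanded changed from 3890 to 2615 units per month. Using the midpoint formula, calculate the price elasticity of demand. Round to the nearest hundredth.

-2.68

%ΔQ = (2615 − 3890)/[(3890 + 2615)/2] = -1275/3252.5 ≈ -0.3920.
%Δp = (9.38 − 8.1)/[(8.1 + 9.38)/2] = 1.28/8.74 ≈ 0.1465.
Arc elasticity E = %ΔQ/%Δp ≈ -0.3920/0.1465 ≈ -2.68.
|E| > 1: demand is elastic over this range.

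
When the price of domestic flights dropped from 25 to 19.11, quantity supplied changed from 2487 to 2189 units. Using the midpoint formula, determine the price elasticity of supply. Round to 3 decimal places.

%ΔQ = (2189 − 2487)/[(2487 + 2189)/2] = -298/2338 ≈ -0.1275.
%ΔP = (19.11 − 25)/[(25 + 19.11)/2] = -5.89/22.055 ≈ -0.2671.
Arc elasticity E = %ΔQ/%ΔP ≈ -0.1275/-0.2671 ≈ 0.477.
|E| < 1: supply is inelastic over this range.

0.477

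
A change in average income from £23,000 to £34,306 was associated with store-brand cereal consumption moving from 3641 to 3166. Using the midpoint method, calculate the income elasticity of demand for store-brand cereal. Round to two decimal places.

-0.35

%ΔQ = (3166 − 3641)/[(3641+3166)/2] = -475/3403.5 ≈ -0.1396.
%ΔI = (34,306 − 23,000)/[(23,000+34,306)/2] = 11306/28653 ≈ 0.3946.
E_I = %ΔQ/%ΔI ≈ -0.35.
E_I < 0: inferior good.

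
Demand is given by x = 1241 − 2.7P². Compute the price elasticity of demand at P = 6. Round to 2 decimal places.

At P = 6, x = 1143.8.
dx/dP = −2·2.7·P = −32.4.
Point elasticity E = (dx/dP)·(P/x) = -32.4 × 6/1143.8 ≈ -0.17.
|E| < 1, so demand is inelastic at this price.

-0.17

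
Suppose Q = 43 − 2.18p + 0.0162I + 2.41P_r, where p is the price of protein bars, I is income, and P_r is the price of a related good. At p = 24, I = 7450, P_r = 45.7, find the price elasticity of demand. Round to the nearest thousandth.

-0.236

Q = 43 − 2.18(24) + 0.0162(7450) + 2.41(45.7) = 43 − 52.32 + 120.69 + 110.137 = 221.507.
∂Q/∂p = −2.18, so E_p = (−2.18)·(24/221.507) ≈ -0.236.
|E_p| < 1: demand is inelastic.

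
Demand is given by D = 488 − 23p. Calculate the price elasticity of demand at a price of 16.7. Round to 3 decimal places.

-3.697

At p = 16.7, D = 103.9.
dD/dp = −23.
Point elasticity E = (dD/dp)·(p/D) = -23 × 16.7/103.9 ≈ -3.697.
|E| > 1, so demand is elastic at this price.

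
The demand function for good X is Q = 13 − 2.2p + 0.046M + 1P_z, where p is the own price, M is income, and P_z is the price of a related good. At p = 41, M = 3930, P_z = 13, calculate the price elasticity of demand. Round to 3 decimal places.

Evaluating quantity at (p, M, P_z) gives Q = 13 − 2.2(41) + 0.046(3930) + 1(13) = 13 − 90.2 + 180.78 + 13 = 116.58.
∂Q/∂p = −2.2, so E_p = (−2.2)·(41/116.58) ≈ -0.774.
|E_p| < 1: demand is inelastic.

-0.774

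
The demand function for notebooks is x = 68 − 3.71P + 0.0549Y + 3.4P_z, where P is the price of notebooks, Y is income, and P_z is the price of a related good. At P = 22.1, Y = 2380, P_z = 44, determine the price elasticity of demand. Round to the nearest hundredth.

-0.31

Evaluating quantity at (P, Y, P_z) gives x = 68 − 3.71(22.1) + 0.0549(2380) + 3.4(44) = 68 − 81.991 + 130.662 + 149.6 = 266.271.
∂x/∂P = −3.71, so E_p = (−3.71)·(22.1/266.271) ≈ -0.31.
|E_p| < 1: demand is inelastic.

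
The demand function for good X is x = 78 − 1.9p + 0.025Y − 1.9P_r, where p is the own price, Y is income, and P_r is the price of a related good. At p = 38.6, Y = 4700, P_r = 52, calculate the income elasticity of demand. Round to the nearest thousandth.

5.030

At the given point, x = 78 − 1.9(38.6) + 0.025(4700) − 1.9(52) = 78 − 73.34 + 117.5 − 98.8 = 23.36.
∂x/∂Y = +0.025, so E_I = 0.025·(4700/23.36) ≈ 5.030.
E_I > 1: normal good (luxury).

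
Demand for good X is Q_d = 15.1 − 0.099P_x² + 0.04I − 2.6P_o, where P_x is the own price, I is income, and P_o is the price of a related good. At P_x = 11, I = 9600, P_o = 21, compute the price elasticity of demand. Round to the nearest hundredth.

-0.07

At the given point, Q_d = 15.1 − 0.099(11)² + 0.04(9600) − 2.6(21) = 15.1 − 11.979 + 384 − 54.6 = 332.521.
∂Q_d/∂P_x = −2·0.099·P_x = -2.178, so E_p = -2.178·(11/332.521) ≈ -0.07.
|E_p| < 1: demand is inelastic.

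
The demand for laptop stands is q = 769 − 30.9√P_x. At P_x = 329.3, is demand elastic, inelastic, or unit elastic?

elastic

At P_x = 329.3, q = 208.2693.
dq/dP_x = −30.9/(2√P_x) = −30.9/(2·18.1466).
Point elasticity E = (dq/dP_x)·(P_x/q) = -0.8514 × 329.3/208.2693 ≈ -1.346.
|E| ≈ 1.346 > 1, so demand is elastic.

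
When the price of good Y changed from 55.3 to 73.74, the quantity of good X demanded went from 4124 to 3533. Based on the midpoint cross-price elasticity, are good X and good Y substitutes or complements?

complements

%ΔQ_x = (3533 − 4124)/[(4124+3533)/2] = -591/3828.5 ≈ -0.1544.
%ΔP_y = (73.74 − 55.3)/[(55.3+73.74)/2] ≈ 0.2858.
E_xy = -0.1544/0.2858 ≈ -0.540.
E_xy < 0, so the goods are complements.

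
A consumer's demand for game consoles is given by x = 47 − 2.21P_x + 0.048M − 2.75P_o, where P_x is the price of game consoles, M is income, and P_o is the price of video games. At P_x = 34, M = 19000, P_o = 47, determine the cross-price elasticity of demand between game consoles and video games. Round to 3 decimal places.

-0.171

Evaluating quantity at (P_x, M, P_o) gives x = 47 − 2.21(34) + 0.048(19000) − 2.75(47) = 47 − 75.14 + 912 − 129.25 = 754.61.
∂x/∂P_o = −2.75, so E_xy = -2.75·(47/754.61) ≈ -0.171.
E_xy < 0: the goods are complements.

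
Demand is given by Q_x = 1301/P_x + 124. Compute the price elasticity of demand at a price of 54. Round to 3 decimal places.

-0.163

At P_x = 54, Q_x = 148.0926.
dQ_x/dP_x = −1301/P_x² = −0.4462.
Point elasticity E = (dQ_x/dP_x)·(P_x/Q_x) = -0.4462 × 54/148.0926 ≈ -0.163.
|E| < 1, so demand is inelastic at this price.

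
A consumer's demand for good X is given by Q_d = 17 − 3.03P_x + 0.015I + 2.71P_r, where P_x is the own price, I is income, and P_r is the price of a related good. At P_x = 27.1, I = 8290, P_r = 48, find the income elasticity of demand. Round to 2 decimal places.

0.66

Q_d = 17 − 3.03(27.1) + 0.015(8290) + 2.71(48) = 17 − 82.113 + 124.35 + 130.08 = 189.317.
∂Q_d/∂I = +0.015, so E_I = 0.015·(8290/189.317) ≈ 0.66.
E_I ∈ (0,1): normal good (necessity).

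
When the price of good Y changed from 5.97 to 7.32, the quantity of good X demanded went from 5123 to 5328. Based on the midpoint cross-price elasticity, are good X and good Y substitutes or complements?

%ΔQ_x = (5328 − 5123)/[(5123+5328)/2] = 205/5225.5 ≈ 0.0392.
%ΔP_y = (7.32 − 5.97)/[(5.97+7.32)/2] ≈ 0.2032.
E_xy = 0.0392/0.2032 ≈ 0.193.
E_xy > 0, so the goods are substitutes.

substitutes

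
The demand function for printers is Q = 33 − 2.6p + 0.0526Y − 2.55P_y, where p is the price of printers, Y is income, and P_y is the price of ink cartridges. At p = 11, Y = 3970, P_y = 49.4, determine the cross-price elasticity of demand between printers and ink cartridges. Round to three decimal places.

Q = 33 − 2.6(11) + 0.0526(3970) − 2.55(49.4) = 33 − 28.6 + 208.822 − 125.97 = 87.252.
∂Q/∂P_y = −2.55, so E_xy = -2.55·(49.4/87.252) ≈ -1.444.
E_xy < 0: the goods are complements.

-1.444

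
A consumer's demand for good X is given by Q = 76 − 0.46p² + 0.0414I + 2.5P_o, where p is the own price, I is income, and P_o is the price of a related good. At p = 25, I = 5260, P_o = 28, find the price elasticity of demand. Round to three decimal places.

-7.540

Evaluating quantity at (p, I, P_o) gives Q = 76 − 0.46(25)² + 0.0414(5260) + 2.5(28) = 76 − 287.5 + 217.764 + 70 = 76.264.
∂Q/∂p = −2·0.46·p = -23, so E_p = -23·(25/76.264) ≈ -7.540.
|E_p| > 1: demand is elastic.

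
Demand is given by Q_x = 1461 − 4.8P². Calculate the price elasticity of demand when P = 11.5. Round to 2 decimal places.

At P = 11.5, Q_x = 826.2.
dQ_x/dP = −2·4.8·P = −110.4.
Point elasticity E = (dQ_x/dP)·(P/Q_x) = -110.4 × 11.5/826.2 ≈ -1.54.
|E| > 1, so demand is elastic at this price.

-1.54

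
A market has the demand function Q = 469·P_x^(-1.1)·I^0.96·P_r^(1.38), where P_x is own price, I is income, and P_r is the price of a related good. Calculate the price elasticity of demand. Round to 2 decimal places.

For a Cobb–Douglas (constant-elasticity) form Q = A·P_x^α·…, the elasticity with respect to P_x equals the exponent α at every point.
Here the exponent on P_x is -1.1, so the price elasticity of demand is -1.10.

-1.10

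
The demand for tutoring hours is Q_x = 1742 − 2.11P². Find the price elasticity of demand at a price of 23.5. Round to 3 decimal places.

At P = 23.5, Q_x = 576.7525.
dQ_x/dP = −2·2.11·P = −99.17.
Point elasticity E = (dQ_x/dP)·(P/Q_x) = -99.17 × 23.5/576.7525 ≈ -4.041.
|E| > 1, so demand is elastic at this price.

-4.041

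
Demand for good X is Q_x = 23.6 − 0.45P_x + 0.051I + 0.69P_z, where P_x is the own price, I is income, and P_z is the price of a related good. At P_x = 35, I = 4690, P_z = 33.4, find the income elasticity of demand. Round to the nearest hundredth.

0.89

Substituting, Q_x = 23.6 − 0.45(35) + 0.051(4690) + 0.69(33.4) = 23.6 − 15.75 + 239.19 + 23.046 = 270.086.
∂Q_x/∂I = +0.051, so E_I = 0.051·(4690/270.086) ≈ 0.89.
E_I ∈ (0,1): normal good (necessity).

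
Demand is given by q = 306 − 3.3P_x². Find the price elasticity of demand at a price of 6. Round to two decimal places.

At P_x = 6, q = 187.2.
dq/dP_x = −2·3.3·P_x = −39.6.
Point elasticity E = (dq/dP_x)·(P_x/q) = -39.6 × 6/187.2 ≈ -1.27.
|E| > 1, so demand is elastic at this price.

-1.27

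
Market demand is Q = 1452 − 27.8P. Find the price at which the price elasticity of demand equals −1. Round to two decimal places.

26.12

For linear demand Q = a − bP, E = −bP/(a − bP). |E| = 1 ⇒ bP = a − bP ⇒ P = a/(2b).
P = 1452/(2·27.8) ≈ 26.12.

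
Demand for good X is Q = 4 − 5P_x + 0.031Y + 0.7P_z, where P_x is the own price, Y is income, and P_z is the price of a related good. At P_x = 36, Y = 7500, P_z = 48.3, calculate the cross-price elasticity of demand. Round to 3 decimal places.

Evaluating quantity at (P_x, Y, P_z) gives Q = 4 − 5(36) + 0.031(7500) + 0.7(48.3) = 4 − 180 + 232.5 + 33.81 = 90.31.
∂Q/∂P_z = +0.7, so E_xy = 0.7·(48.3/90.31) ≈ 0.374.
E_xy > 0: the goods are substitutes.

0.374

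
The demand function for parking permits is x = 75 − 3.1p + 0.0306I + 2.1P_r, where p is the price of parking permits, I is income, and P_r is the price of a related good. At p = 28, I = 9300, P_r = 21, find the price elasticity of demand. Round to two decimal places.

-0.27

Evaluating quantity at (p, I, P_r) gives x = 75 − 3.1(28) + 0.0306(9300) + 2.1(21) = 75 − 86.8 + 284.58 + 44.1 = 316.88.
∂x/∂p = −3.1, so E_p = (−3.1)·(28/316.88) ≈ -0.27.
|E_p| < 1: demand is inelastic.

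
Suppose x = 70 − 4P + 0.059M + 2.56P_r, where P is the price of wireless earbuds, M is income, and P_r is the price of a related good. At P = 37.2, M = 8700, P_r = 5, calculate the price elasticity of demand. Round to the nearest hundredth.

Substituting, x = 70 − 4(37.2) + 0.059(8700) + 2.56(5) = 70 − 148.8 + 513.3 + 12.8 = 447.3.
∂x/∂P = −4, so E_p = (−4)·(37.2/447.3) ≈ -0.33.
|E_p| < 1: demand is inelastic.

-0.33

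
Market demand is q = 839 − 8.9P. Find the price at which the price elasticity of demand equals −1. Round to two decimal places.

47.13

For linear demand q = a − bP, E = −bP/(a − bP). |E| = 1 ⇒ bP = a − bP ⇒ P = a/(2b).
P = 839/(2·8.9) ≈ 47.13.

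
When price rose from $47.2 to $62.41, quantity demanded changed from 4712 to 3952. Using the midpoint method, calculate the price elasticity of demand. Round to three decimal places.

%ΔQ = (3952 − 4712)/[(4712 + 3952)/2] = -760/4332 ≈ -0.1754.
%Δp = (62.41 − 47.2)/[(47.2 + 62.41)/2] = 15.21/54.805 ≈ 0.2775.
Arc elasticity E = %ΔQ/%Δp ≈ -0.1754/0.2775 ≈ -0.632.
|E| < 1: demand is inelastic over this range.

-0.632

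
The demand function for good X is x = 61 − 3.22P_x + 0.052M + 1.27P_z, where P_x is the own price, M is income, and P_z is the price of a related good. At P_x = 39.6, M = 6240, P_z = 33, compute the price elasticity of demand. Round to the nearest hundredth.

Substituting, x = 61 − 3.22(39.6) + 0.052(6240) + 1.27(33) = 61 − 127.512 + 324.48 + 41.91 = 299.878.
∂x/∂P_x = −3.22, so E_p = (−3.22)·(39.6/299.878) ≈ -0.43.
|E_p| < 1: demand is inelastic.

-0.43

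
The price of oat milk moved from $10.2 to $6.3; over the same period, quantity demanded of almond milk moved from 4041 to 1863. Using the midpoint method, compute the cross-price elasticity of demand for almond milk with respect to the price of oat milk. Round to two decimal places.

1.56

%ΔQ_x = (1863 − 4041)/[(4041+1863)/2] = -2178/2952 ≈ -0.7378.
%ΔP_y = (6.3 − 10.2)/[(10.2+6.3)/2] ≈ -0.4727.
E_xy = -0.7378/-0.4727 ≈ 1.56.
E_xy > 0, so almond milk and oat milk are substitutes.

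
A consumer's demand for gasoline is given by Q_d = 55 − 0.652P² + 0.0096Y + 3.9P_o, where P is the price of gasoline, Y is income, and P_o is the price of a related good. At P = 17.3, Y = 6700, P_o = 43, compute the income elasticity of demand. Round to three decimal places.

0.700

First evaluate Q_d: 55 − 0.652(17.3)² + 0.0096(6700) + 3.9(43) = 55 − 195.1371 + 64.32 + 167.7 = 91.8829.
∂Q_d/∂Y = +0.0096, so E_I = 0.0096·(6700/91.8829) ≈ 0.700.
E_I ∈ (0,1): normal good (necessity).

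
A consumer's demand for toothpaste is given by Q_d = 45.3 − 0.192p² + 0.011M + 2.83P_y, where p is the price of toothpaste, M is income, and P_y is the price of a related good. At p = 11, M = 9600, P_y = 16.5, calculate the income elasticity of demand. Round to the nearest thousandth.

0.606

First evaluate Q_d: 45.3 − 0.192(11)² + 0.011(9600) + 2.83(16.5) = 45.3 − 23.232 + 105.6 + 46.695 = 174.363.
∂Q_d/∂M = +0.011, so E_I = 0.011·(9600/174.363) ≈ 0.606.
E_I ∈ (0,1): normal good (necessity).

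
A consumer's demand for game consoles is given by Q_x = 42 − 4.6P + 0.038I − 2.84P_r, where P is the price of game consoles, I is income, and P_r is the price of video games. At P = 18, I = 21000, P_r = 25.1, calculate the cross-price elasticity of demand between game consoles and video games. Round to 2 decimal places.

Q_x = 42 − 4.6(18) + 0.038(21000) − 2.84(25.1) = 42 − 82.8 + 798 − 71.284 = 685.916.
∂Q_x/∂P_r = −2.84, so E_xy = -2.84·(25.1/685.916) ≈ -0.10.
E_xy < 0: the goods are complements.

-0.10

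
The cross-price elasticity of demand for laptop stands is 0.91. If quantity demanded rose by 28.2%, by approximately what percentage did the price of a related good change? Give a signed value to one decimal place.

31.0

%ΔQ ≈ E × %ΔP_y ⇒ %ΔP_y = %ΔQ / E = (28.2%)/(0.91) ≈ 31.0%.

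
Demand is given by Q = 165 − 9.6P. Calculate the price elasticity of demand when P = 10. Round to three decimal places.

-1.391

At P = 10, Q = 69.
dQ/dP = −9.6.
Point elasticity E = (dQ/dP)·(P/Q) = -9.6 × 10/69 ≈ -1.391.
|E| > 1, so demand is elastic at this price.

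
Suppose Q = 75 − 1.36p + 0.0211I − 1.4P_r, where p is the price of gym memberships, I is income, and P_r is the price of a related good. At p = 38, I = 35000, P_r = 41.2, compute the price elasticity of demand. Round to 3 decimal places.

-0.073

First evaluate Q: 75 − 1.36(38) + 0.0211(35000) − 1.4(41.2) = 75 − 51.68 + 738.5 − 57.68 = 704.14.
∂Q/∂p = −1.36, so E_p = (−1.36)·(38/704.14) ≈ -0.073.
|E_p| < 1: demand is inelastic.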